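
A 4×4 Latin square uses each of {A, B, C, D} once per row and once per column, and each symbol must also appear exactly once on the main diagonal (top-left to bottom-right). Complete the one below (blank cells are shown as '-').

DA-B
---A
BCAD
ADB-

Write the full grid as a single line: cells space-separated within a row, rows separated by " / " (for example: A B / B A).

Cell (r1,c3): row 1 has {A,B,D}; column 3 has {A,B} → C.
Cell (r2,c1): row 2 has {A}; column 1 has {A,B,D} → C.
Cell (r2,c2): row 2 has {A,C}; column 2 has {A,C,D}; the diagonal has {A,D} → B.
Cell (r2,c3): row 2 has {A,B,C}; column 3 has {A,B,C} → D.
Cell (r4,c4): row 4 has {A,B,D}; column 4 has {A,B,D}; the diagonal has {A,B,D} → C.

D A C B / C B D A / B C A D / A D B C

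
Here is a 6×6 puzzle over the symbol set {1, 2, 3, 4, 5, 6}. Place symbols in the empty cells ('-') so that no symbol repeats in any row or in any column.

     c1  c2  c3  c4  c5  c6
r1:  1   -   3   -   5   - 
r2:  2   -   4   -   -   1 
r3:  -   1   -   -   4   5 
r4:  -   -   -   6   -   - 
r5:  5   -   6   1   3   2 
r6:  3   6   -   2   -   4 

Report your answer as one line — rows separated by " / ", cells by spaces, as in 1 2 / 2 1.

row 1 has {1,3,5}; column 4 has {1,2,6} — only 4 is left for (r1,c4).
row 1 has {1,3,4,5}; column 6 has {1,2,4,5} — only 6 is left for (r1,c6).
row 2 has {1,2,4}; column 5 has {3,4,5} — only 6 is left for (r2,c5).
row 3 has {1,4,5}; column 1 has {1,2,3,5} — only 6 is left for (r3,c1).
row 3 has {1,4,5,6}; column 3 has {3,4,6} — only 2 is left for (r3,c3).
row 3 has {1,2,4,5,6}; column 4 has {1,2,4,6} — only 3 is left for (r3,c4).
row 4 has {6}; column 1 has {1,2,3,5,6} — only 4 is left for (r4,c1).
row 4 has {4,6}; column 6 has {1,2,4,5,6} — only 3 is left for (r4,c6).
row 5 has {1,2,3,5,6}; column 2 has {1,6} — only 4 is left for (r5,c2).
row 6 has {2,3,4,6}; column 5 has {3,4,5,6} — only 1 is left for (r6,c5).
row 1 has {1,3,4,5,6}; column 2 has {1,4,6} — only 2 is left for (r1,c2).
row 2 has {1,2,4,6}; column 4 has {1,2,3,4,6} — only 5 is left for (r2,c4).
row 4 has {3,4,6}; column 2 has {1,2,4,6} — only 5 is left for (r4,c2).
row 4 has {3,4,5,6}; column 3 has {2,3,4,6} — only 1 is left for (r4,c3).
row 4 has {1,3,4,5,6}; column 5 has {1,3,4,5,6} — only 2 is left for (r4,c5).
row 6 has {1,2,3,4,6}; column 3 has {1,2,3,4,6} — only 5 is left for (r6,c3).
row 2 has {1,2,4,5,6}; column 2 has {1,2,4,5,6} — only 3 is left for (r2,c2).

1 2 3 4 5 6 / 2 3 4 5 6 1 / 6 1 2 3 4 5 / 4 5 1 6 2 3 / 5 4 6 1 3 2 / 3 6 5 2 1 4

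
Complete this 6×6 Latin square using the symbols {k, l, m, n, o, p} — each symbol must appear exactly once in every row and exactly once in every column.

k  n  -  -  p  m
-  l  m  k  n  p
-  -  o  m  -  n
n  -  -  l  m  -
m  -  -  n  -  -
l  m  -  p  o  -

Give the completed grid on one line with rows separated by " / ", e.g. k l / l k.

(r1,c3) = l
(r1,c4) = o
(r2,c1) = o
(r3,c1) = p
(r3,c2) = k
(r3,c5) = l
(r5,c5) = k
(r6,c6) = k
(r4,c6) = o
(r5,c3) = p
(r5,c6) = l
(r6,c3) = n
(r4,c2) = p
(r4,c3) = k
(r5,c2) = o

k n l o p m / o l m k n p / p k o m l n / n p k l m o / m o p n k l / l m n p o k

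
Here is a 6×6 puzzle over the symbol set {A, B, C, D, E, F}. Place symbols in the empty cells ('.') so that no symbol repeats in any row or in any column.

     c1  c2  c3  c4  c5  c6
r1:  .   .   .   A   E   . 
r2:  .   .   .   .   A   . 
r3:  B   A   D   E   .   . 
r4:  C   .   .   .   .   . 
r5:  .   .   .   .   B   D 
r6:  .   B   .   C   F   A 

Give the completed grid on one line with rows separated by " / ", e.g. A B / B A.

row 3 has {A,B,D,E}; column 5 has {A,B,E,F} — only C is left for (r3,c5).
row 3 has {A,B,C,D,E}; column 6 has {A,D} — only F is left for (r3,c6).
row 4 has {C}; column 5 has {A,B,C,E,F} — only D is left for (r4,c5).
row 5 has {B,D}; column 4 has {A,C,E} — only F is left for (r5,c4).
row 6 has {A,B,C,F}; column 3 has {D} — only E is left for (r6,c3).
row 4 has {C,D}; column 4 has {A,C,E,F} — only B is left for (r4,c4).
row 4 has {B,C,D}; column 6 has {A,D,F} — only E is left for (r4,c6).
row 6 has {A,B,C,E,F}; column 1 has {B,C} — only D is left for (r6,c1).
row 1 has {A,E}; column 1 has {B,C,D} — only F is left for (r1,c1).
row 2 has {A}; column 1 has {B,C,D,F} — only E is left for (r2,c1).
row 2 has {A,E}; column 4 has {A,B,C,E,F} — only D is left for (r2,c4).
row 4 has {B,C,D,E}; column 2 has {A,B} — only F is left for (r4,c2).
row 4 has {B,C,D,E,F}; column 3 has {D,E} — only A is left for (r4,c3).
row 5 has {B,D,F}; column 1 has {B,C,D,E,F} — only A is left for (r5,c1).
row 5 has {A,B,D,F}; column 3 has {A,D,E} — only C is left for (r5,c3).
row 1 has {A,E,F}; column 3 has {A,C,D,E} — only B is left for (r1,c3).
row 1 has {A,B,E,F}; column 6 has {A,D,E,F} — only C is left for (r1,c6).
row 2 has {A,D,E}; column 2 has {A,B,F} — only C is left for (r2,c2).
row 2 has {A,C,D,E}; column 3 has {A,B,C,D,E} — only F is left for (r2,c3).
row 2 has {A,C,D,E,F}; column 6 has {A,C,D,E,F} — only B is left for (r2,c6).
row 5 has {A,B,C,D,F}; column 2 has {A,B,C,F} — only E is left for (r5,c2).
row 1 has {A,B,C,E,F}; column 2 has {A,B,C,E,F} — only D is left for (r1,c2).

F D B A E C / E C F D A B / B A D E C F / C F A B D E / A E C F B D / D B E C F A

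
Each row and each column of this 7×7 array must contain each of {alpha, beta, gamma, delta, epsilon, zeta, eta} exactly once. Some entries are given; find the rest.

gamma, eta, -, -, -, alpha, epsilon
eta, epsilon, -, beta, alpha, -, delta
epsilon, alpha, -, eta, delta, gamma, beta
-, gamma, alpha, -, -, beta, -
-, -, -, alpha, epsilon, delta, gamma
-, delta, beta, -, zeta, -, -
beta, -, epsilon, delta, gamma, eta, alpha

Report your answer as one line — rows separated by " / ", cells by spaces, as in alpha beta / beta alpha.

gamma eta delta zeta beta alpha epsilon / eta epsilon gamma beta alpha zeta delta / epsilon alpha zeta eta delta gamma beta / delta gamma alpha epsilon eta beta zeta / zeta beta eta alpha epsilon delta gamma / alpha delta beta gamma zeta epsilon eta / beta zeta epsilon delta gamma eta alpha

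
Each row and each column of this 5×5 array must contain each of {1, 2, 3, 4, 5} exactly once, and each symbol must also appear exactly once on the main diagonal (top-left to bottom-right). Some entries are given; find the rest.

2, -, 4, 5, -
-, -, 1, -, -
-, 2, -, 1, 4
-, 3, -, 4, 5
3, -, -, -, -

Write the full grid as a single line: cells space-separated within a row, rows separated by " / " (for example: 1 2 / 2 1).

(r1,c2) = 1
(r1,c5) = 3
(r2,c2) = 5
(r2,c5) = 2
(r3,c1) = 5
(r3,c3) = 3
(r4,c1) = 1
(r4,c3) = 2
(r5,c2) = 4
(r5,c3) = 5
(r5,c4) = 2
(r5,c5) = 1
(r2,c1) = 4
(r2,c4) = 3

2 1 4 5 3 / 4 5 1 3 2 / 5 2 3 1 4 / 1 3 2 4 5 / 3 4 5 2 1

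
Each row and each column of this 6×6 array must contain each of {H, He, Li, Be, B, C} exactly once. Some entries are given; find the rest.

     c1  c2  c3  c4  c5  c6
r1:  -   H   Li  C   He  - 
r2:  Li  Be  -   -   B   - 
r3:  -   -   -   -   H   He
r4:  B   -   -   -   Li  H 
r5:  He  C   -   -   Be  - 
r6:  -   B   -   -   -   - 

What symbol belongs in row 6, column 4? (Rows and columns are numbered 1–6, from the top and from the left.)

Li

(r1,c1) = Be
(r1,c6) = B
(r2,c6) = C
(r3,c1) = C
(r3,c2) = Li
(r4,c2) = He
(r4,c4) = Be
(r5,c6) = Li
(r6,c1) = H
(r6,c5) = C
(r6,c6) = Be
(r3,c4) = B
(r4,c3) = C
(r5,c4) = H
(r6,c3) = He
(r6,c4) = Li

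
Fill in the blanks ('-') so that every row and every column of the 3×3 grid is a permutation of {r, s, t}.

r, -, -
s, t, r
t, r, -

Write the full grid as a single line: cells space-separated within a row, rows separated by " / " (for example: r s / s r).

r s t / s t r / t r s

Cell (r1,c2): row 1 has {r}; column 2 has {r,t} → s.
Cell (r1,c3): row 1 has {r,s}; column 3 has {r} → t.
Cell (r3,c3): row 3 has {r,t}; column 3 has {r,t} → s.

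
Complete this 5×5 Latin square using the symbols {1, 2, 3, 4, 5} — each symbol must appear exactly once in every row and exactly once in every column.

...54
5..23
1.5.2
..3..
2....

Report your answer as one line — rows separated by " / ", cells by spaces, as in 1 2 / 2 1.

3 1 2 5 4 / 5 4 1 2 3 / 1 3 5 4 2 / 4 2 3 1 5 / 2 5 4 3 1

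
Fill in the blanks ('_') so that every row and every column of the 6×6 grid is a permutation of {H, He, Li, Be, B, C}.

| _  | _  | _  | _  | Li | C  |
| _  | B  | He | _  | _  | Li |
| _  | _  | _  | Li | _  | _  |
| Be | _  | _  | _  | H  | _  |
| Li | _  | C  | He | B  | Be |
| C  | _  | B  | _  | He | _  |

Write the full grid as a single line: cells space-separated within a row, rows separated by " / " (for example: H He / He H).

B He Be H Li C / H B He C Be Li / He Be H Li C B / Be C Li B H He / Li H C He B Be / C Li B Be He H

(r2,c1) = H
(r4,c3) = Li
(r5,c2) = H
(r6,c6) = H
(r6,c4) = Be
(r2,c4) = C
(r2,c5) = Be
(r3,c5) = C
(r4,c4) = B
(r4,c6) = He
(r6,c2) = Li
(r1,c4) = H
(r3,c6) = B
(r4,c2) = C
(r1,c3) = Be
(r3,c1) = He
(r3,c2) = Be
(r3,c3) = H
(r1,c1) = B
(r1,c2) = He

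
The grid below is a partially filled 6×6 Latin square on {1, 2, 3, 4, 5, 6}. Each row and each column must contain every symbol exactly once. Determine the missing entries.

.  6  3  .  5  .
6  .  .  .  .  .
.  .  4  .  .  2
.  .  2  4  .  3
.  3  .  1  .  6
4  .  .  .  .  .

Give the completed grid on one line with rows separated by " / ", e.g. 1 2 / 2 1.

1 6 3 2 5 4 / 6 4 1 3 2 5 / 3 5 4 6 1 2 / 5 1 2 4 6 3 / 2 3 5 1 4 6 / 4 2 6 5 3 1

row 1 has {3,5,6}; column 4 has {1,4} — only 2 is left for (r1,c4).
row 5 has {1,3,6}; column 3 has {2,3,4} — only 5 is left for (r5,c3).
row 1 has {2,3,5,6}; column 1 has {4,6} — only 1 is left for (r1,c1).
row 1 has {1,2,3,5,6}; column 6 has {2,3,6} — only 4 is left for (r1,c6).
row 2 has {6}; column 3 has {2,3,4,5} — only 1 is left for (r2,c3).
row 2 has {1,6}; column 6 has {2,3,4,6} — only 5 is left for (r2,c6).
row 4 has {2,3,4}; column 1 has {1,4,6} — only 5 is left for (r4,c1).
row 4 has {2,3,4,5}; column 2 has {3,6} — only 1 is left for (r4,c2).
row 4 has {1,2,3,4,5}; column 5 has {5} — only 6 is left for (r4,c5).
row 5 has {1,3,5,6}; column 1 has {1,4,5,6} — only 2 is left for (r5,c1).
row 5 has {1,2,3,5,6}; column 5 has {5,6} — only 4 is left for (r5,c5).
row 6 has {4}; column 3 has {1,2,3,4,5} — only 6 is left for (r6,c3).
row 6 has {4,6}; column 6 has {2,3,4,5,6} — only 1 is left for (r6,c6).
row 2 has {1,5,6}; column 4 has {1,2,4} — only 3 is left for (r2,c4).
row 2 has {1,3,5,6}; column 5 has {4,5,6} — only 2 is left for (r2,c5).
row 3 has {2,4}; column 1 has {1,2,4,5,6} — only 3 is left for (r3,c1).
row 3 has {2,3,4}; column 2 has {1,3,6} — only 5 is left for (r3,c2).
row 3 has {2,3,4,5}; column 4 has {1,2,3,4} — only 6 is left for (r3,c4).
row 3 has {2,3,4,5,6}; column 5 has {2,4,5,6} — only 1 is left for (r3,c5).
row 6 has {1,4,6}; column 2 has {1,3,5,6} — only 2 is left for (r6,c2).
row 6 has {1,2,4,6}; column 4 has {1,2,3,4,6} — only 5 is left for (r6,c4).
row 6 has {1,2,4,5,6}; column 5 has {1,2,4,5,6} — only 3 is left for (r6,c5).
row 2 has {1,2,3,5,6}; column 2 has {1,2,3,5,6} — only 4 is left for (r2,c2).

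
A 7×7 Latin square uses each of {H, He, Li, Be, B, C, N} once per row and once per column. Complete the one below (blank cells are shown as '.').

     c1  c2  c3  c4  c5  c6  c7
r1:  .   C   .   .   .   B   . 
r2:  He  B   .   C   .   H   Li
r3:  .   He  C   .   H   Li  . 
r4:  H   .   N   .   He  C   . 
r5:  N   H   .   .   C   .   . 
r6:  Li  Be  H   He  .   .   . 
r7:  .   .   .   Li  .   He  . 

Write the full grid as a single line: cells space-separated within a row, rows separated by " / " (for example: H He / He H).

Be C He H Li B N / He B Be C N H Li / B He C N H Li Be / H Li N Be He C B / N H Li B C Be He / Li Be H He B N C / C N B Li Be He H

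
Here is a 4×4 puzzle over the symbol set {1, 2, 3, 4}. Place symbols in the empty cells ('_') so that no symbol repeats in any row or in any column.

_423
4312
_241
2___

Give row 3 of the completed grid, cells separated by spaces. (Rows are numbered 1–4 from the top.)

3 2 4 1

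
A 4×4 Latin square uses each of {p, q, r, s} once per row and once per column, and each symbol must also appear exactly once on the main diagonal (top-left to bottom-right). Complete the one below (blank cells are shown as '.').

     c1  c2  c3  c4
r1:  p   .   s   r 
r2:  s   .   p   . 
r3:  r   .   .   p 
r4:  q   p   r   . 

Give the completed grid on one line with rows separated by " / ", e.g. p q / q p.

row 1 has {p,r,s}; column 2 has {p} — only q is left for (r1,c2).
row 2 has {p,s}; column 2 has {p,q}; the diagonal has {p} — only r is left for (r2,c2).
row 2 has {p,r,s}; column 4 has {p,r} — only q is left for (r2,c4).
row 3 has {p,r}; column 2 has {p,q,r} — only s is left for (r3,c2).
row 3 has {p,r,s}; column 3 has {p,r,s}; the diagonal has {p,r} — only q is left for (r3,c3).
row 4 has {p,q,r}; column 4 has {p,q,r}; the diagonal has {p,q,r} — only s is left for (r4,c4).

p q s r / s r p q / r s q p / q p r s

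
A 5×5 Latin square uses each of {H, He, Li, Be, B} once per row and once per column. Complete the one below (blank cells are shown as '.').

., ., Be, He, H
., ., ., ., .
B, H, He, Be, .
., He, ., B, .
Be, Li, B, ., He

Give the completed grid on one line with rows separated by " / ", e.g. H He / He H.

Li B Be He H / He Be H Li B / B H He Be Li / H He Li B Be / Be Li B H He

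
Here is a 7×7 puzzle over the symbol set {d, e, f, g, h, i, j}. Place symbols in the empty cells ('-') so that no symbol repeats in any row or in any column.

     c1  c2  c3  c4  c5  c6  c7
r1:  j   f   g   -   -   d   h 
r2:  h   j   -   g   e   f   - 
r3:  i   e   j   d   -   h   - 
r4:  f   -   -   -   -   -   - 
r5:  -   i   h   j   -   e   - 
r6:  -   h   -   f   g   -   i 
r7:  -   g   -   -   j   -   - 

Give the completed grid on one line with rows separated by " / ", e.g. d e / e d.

(r1,c5) = i
(r2,c7) = d
(r3,c5) = f
(r3,c7) = g
(r4,c2) = d
(r4,c5) = h
(r5,c5) = d
(r5,c7) = f
(r6,c6) = j
(r7,c6) = i
(r7,c7) = e
(r1,c4) = e
(r2,c3) = i
(r4,c3) = e
(r4,c4) = i
(r4,c6) = g
(r4,c7) = j
(r5,c1) = g
(r6,c3) = d
(r7,c1) = d
(r7,c3) = f
(r7,c4) = h
(r6,c1) = e

j f g e i d h / h j i g e f d / i e j d f h g / f d e i h g j / g i h j d e f / e h d f g j i / d g f h j i e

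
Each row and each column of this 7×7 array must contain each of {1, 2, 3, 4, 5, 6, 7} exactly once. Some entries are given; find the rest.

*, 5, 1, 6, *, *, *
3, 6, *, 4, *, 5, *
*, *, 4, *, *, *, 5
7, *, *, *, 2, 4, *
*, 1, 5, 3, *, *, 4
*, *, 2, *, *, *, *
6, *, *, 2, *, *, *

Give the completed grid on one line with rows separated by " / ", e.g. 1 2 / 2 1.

4 5 1 6 7 2 3 / 3 6 7 4 1 5 2 / 1 2 4 7 3 6 5 / 7 3 6 5 2 4 1 / 2 1 5 3 6 7 4 / 5 7 2 1 4 3 6 / 6 4 3 2 5 1 7

row 2 has {3,4,5,6}; column 3 has {1,2,4,5} — only 7 is left for (r2,c3).
row 2 has {3,4,5,6,7}; column 5 has {2} — only 1 is left for (r2,c5).
row 2 has {1,3,4,5,6,7}; column 7 has {4,5} — only 2 is left for (r2,c7).
row 4 has {2,4,7}; column 2 has {1,5,6} — only 3 is left for (r4,c2).
row 4 has {2,3,4,7}; column 3 has {1,2,4,5,7} — only 6 is left for (r4,c3).
row 4 has {2,3,4,6,7}; column 7 has {2,4,5} — only 1 is left for (r4,c7).
row 5 has {1,3,4,5}; column 1 has {3,6,7} — only 2 is left for (r5,c1).
row 7 has {2,6}; column 3 has {1,2,4,5,6,7} — only 3 is left for (r7,c3).
row 7 has {2,3,6}; column 7 has {1,2,4,5} — only 7 is left for (r7,c7).
row 1 has {1,5,6}; column 1 has {2,3,6,7} — only 4 is left for (r1,c1).
row 1 has {1,4,5,6}; column 7 has {1,2,4,5,7} — only 3 is left for (r1,c7).
row 3 has {4,5}; column 1 has {2,3,4,6,7} — only 1 is left for (r3,c1).
row 3 has {1,4,5}; column 4 has {2,3,4,6} — only 7 is left for (r3,c4).
row 4 has {1,2,3,4,6,7}; column 4 has {2,3,4,6,7} — only 5 is left for (r4,c4).
row 6 has {2}; column 1 has {1,2,3,4,6,7} — only 5 is left for (r6,c1).
row 6 has {2,5}; column 4 has {2,3,4,5,6,7} — only 1 is left for (r6,c4).
row 6 has {1,2,5}; column 7 has {1,2,3,4,5,7} — only 6 is left for (r6,c7).
row 7 has {2,3,6,7}; column 2 has {1,3,5,6} — only 4 is left for (r7,c2).
row 7 has {2,3,4,6,7}; column 5 has {1,2} — only 5 is left for (r7,c5).
row 7 has {2,3,4,5,6,7}; column 6 has {4,5} — only 1 is left for (r7,c6).
row 1 has {1,3,4,5,6}; column 5 has {1,2,5} — only 7 is left for (r1,c5).
row 1 has {1,3,4,5,6,7}; column 6 has {1,4,5} — only 2 is left for (r1,c6).
row 3 has {1,4,5,7}; column 2 has {1,3,4,5,6} — only 2 is left for (r3,c2).
row 5 has {1,2,3,4,5}; column 5 has {1,2,5,7} — only 6 is left for (r5,c5).
row 5 has {1,2,3,4,5,6}; column 6 has {1,2,4,5} — only 7 is left for (r5,c6).
row 6 has {1,2,5,6}; column 2 has {1,2,3,4,5,6} — only 7 is left for (r6,c2).
row 6 has {1,2,5,6,7}; column 6 has {1,2,4,5,7} — only 3 is left for (r6,c6).
row 3 has {1,2,4,5,7}; column 5 has {1,2,5,6,7} — only 3 is left for (r3,c5).
row 3 has {1,2,3,4,5,7}; column 6 has {1,2,3,4,5,7} — only 6 is left for (r3,c6).
row 6 has {1,2,3,5,6,7}; column 5 has {1,2,3,5,6,7} — only 4 is left for (r6,c5).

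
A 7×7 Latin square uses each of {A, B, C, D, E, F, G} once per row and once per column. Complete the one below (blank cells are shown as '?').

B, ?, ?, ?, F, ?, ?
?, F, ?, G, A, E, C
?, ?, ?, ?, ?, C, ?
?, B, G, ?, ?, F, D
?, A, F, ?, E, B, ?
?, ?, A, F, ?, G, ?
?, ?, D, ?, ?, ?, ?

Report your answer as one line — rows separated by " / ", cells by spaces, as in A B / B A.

(r2,c1) = D
(r2,c3) = B
(r3,c3) = E
(r4,c5) = C
(r5,c7) = G
(r7,c6) = A
(r1,c3) = C
(r1,c6) = D
(r5,c1) = C
(r5,c4) = D
(r6,c1) = E
(r6,c7) = B
(r4,c1) = A
(r4,c4) = E
(r6,c5) = D
(r1,c4) = A
(r1,c7) = E
(r3,c4) = B
(r3,c5) = G
(r6,c2) = C
(r7,c4) = C
(r7,c5) = B
(r7,c7) = F
(r1,c2) = G
(r3,c1) = F
(r3,c2) = D
(r3,c7) = A
(r7,c1) = G
(r7,c2) = E

B G C A F D E / D F B G A E C / F D E B G C A / A B G E C F D / C A F D E B G / E C A F D G B / G E D C B A F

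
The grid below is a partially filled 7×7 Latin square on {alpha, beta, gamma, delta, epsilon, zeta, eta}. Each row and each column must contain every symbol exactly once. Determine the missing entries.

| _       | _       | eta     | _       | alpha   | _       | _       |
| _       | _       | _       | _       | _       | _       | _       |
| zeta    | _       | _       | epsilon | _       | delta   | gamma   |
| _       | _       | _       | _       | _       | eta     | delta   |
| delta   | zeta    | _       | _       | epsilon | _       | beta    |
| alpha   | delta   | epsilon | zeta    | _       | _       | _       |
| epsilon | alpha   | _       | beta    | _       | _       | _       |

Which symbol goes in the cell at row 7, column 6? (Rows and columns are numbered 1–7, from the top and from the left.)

gamma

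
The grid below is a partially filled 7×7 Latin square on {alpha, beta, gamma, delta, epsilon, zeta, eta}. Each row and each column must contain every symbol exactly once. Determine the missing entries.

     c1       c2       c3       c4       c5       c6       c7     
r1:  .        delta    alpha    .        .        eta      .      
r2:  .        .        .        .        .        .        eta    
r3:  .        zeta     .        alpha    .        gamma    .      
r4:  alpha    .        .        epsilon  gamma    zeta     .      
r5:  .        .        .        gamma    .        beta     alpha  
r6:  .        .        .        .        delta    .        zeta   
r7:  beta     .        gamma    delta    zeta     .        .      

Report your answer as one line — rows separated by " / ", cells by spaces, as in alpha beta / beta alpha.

(r7,c7) = epsilon
(r7,c6) = alpha
(r6,c6) = epsilon
(r7,c2) = eta
(r2,c6) = delta
(r4,c2) = beta
(r4,c7) = delta
(r5,c2) = epsilon
(r5,c5) = eta
(r3,c7) = beta
(r4,c3) = eta
(r6,c3) = beta
(r6,c4) = eta
(r1,c7) = gamma
(r3,c5) = epsilon
(r6,c1) = gamma
(r6,c2) = alpha
(r1,c5) = beta
(r2,c2) = gamma
(r2,c5) = alpha
(r3,c3) = delta
(r5,c3) = zeta
(r1,c4) = zeta
(r2,c3) = epsilon
(r2,c4) = beta
(r3,c1) = eta
(r5,c1) = delta
(r1,c1) = epsilon
(r2,c1) = zeta

epsilon delta alpha zeta beta eta gamma / zeta gamma epsilon beta alpha delta eta / eta zeta delta alpha epsilon gamma beta / alpha beta eta epsilon gamma zeta delta / delta epsilon zeta gamma eta beta alpha / gamma alpha beta eta delta epsilon zeta / beta eta gamma delta zeta alpha epsilon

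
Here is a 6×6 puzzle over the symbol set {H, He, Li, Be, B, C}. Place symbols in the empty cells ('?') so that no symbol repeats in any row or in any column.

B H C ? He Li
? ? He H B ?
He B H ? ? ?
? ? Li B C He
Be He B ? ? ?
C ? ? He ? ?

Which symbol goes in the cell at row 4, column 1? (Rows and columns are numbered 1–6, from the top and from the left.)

H

(r1,c4) = Be
(r2,c1) = Li
(r4,c1) = H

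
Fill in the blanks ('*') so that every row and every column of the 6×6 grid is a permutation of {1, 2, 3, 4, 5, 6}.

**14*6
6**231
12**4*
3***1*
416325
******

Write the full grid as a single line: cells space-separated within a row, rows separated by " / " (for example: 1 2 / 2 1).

2 3 1 4 5 6 / 6 5 4 2 3 1 / 1 2 5 6 4 3 / 3 6 2 5 1 4 / 4 1 6 3 2 5 / 5 4 3 1 6 2

Cell (r1,c5): row 1 has {1,4,6}; column 5 has {1,2,3,4} → 5.
Cell (r3,c6): row 3 has {1,2,4}; column 6 has {1,5,6} → 3.
Cell (r6,c5): row 6 is empty so far; column 5 has {1,2,3,4,5} → 6.
Cell (r1,c1): row 1 has {1,4,5,6}; column 1 has {1,3,4,6} → 2.
Cell (r1,c2): row 1 has {1,2,4,5,6}; column 2 has {1,2} → 3.
Cell (r3,c3): row 3 has {1,2,3,4}; column 3 has {1,6} → 5.
Cell (r3,c4): row 3 has {1,2,3,4,5}; column 4 has {2,3,4} → 6.
Cell (r4,c4): row 4 has {1,3}; column 4 has {2,3,4,6} → 5.
Cell (r6,c1): row 6 has {6}; column 1 has {1,2,3,4,6} → 5.
Cell (r6,c2): row 6 has {5,6}; column 2 has {1,2,3} → 4.
Cell (r6,c4): row 6 has {4,5,6}; column 4 has {2,3,4,5,6} → 1.
Cell (r6,c6): row 6 has {1,4,5,6}; column 6 has {1,3,5,6} → 2.
Cell (r2,c2): row 2 has {1,2,3,6}; column 2 has {1,2,3,4} → 5.
Cell (r2,c3): row 2 has {1,2,3,5,6}; column 3 has {1,5,6} → 4.
Cell (r4,c2): row 4 has {1,3,5}; column 2 has {1,2,3,4,5} → 6.
Cell (r4,c3): row 4 has {1,3,5,6}; column 3 has {1,4,5,6} → 2.
Cell (r4,c6): row 4 has {1,2,3,5,6}; column 6 has {1,2,3,5,6} → 4.
Cell (r6,c3): row 6 has {1,2,4,5,6}; column 3 has {1,2,4,5,6} → 3.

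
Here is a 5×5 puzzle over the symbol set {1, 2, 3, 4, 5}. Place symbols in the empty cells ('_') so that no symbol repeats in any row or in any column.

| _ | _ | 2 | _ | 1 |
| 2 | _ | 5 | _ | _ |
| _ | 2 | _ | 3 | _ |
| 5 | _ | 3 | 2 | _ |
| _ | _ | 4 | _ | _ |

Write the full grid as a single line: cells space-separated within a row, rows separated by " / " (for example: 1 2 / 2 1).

(r3,c3) = 1
(r4,c5) = 4
(r2,c5) = 3
(r3,c1) = 4
(r3,c5) = 5
(r4,c2) = 1
(r5,c5) = 2
(r1,c1) = 3
(r2,c2) = 4
(r2,c4) = 1
(r5,c1) = 1
(r5,c4) = 5
(r1,c2) = 5
(r1,c4) = 4
(r5,c2) = 3

3 5 2 4 1 / 2 4 5 1 3 / 4 2 1 3 5 / 5 1 3 2 4 / 1 3 4 5 2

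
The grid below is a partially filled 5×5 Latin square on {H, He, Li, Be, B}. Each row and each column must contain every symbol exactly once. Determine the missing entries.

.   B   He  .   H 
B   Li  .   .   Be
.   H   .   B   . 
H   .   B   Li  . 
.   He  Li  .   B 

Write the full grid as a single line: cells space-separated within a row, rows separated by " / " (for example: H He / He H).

Li B He Be H / B Li H He Be / He H Be B Li / H Be B Li He / Be He Li H B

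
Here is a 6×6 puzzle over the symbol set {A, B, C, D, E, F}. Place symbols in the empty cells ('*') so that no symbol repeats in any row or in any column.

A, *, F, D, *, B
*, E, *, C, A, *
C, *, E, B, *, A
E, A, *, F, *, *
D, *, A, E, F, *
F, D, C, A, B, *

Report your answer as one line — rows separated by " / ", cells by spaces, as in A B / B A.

A C F D E B / B E D C A F / C F E B D A / E A B F C D / D B A E F C / F D C A B E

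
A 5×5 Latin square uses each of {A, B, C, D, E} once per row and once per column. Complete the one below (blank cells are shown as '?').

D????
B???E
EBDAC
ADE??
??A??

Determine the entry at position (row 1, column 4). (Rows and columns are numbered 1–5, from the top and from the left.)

Cell (r2,c3): row 2 has {B,E}; column 3 has {A,D,E} → C.
Cell (r2,c4): row 2 has {B,C,E}; column 4 has {A} → D.
Cell (r4,c5): row 4 has {A,D,E}; column 5 has {C,E} → B.
Cell (r5,c1): row 5 has {A}; column 1 has {A,B,D,E} → C.
Cell (r5,c2): row 5 has {A,C}; column 2 has {B,D} → E.
Cell (r5,c4): row 5 has {A,C,E}; column 4 has {A,D} → B.
Cell (r5,c5): row 5 has {A,B,C,E}; column 5 has {B,C,E} → D.
Cell (r1,c3): row 1 has {D}; column 3 has {A,C,D,E} → B.
Cell (r1,c5): row 1 has {B,D}; column 5 has {B,C,D,E} → A.
Cell (r2,c2): row 2 has {B,C,D,E}; column 2 has {B,D,E} → A.
Cell (r4,c4): row 4 has {A,B,D,E}; column 4 has {A,B,D} → C.
Cell (r1,c2): row 1 has {A,B,D}; column 2 has {A,B,D,E} → C.
Cell (r1,c4): row 1 has {A,B,C,D}; column 4 has {A,B,C,D} → E.

E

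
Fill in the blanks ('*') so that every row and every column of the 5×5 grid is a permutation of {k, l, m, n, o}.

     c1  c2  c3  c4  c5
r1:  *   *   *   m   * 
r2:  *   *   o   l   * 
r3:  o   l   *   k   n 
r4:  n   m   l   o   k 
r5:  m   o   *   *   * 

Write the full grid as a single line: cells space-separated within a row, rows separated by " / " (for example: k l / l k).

l k n m o / k n o l m / o l m k n / n m l o k / m o k n l

(r2,c1) = k
(r2,c2) = n
(r2,c5) = m
(r3,c3) = m
(r5,c4) = n
(r5,c5) = l
(r1,c1) = l
(r1,c2) = k
(r1,c3) = n
(r1,c5) = o
(r5,c3) = k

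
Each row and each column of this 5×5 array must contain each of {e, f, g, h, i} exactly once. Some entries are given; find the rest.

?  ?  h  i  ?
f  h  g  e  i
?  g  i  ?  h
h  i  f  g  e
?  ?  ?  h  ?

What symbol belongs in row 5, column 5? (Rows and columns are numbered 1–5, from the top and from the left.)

g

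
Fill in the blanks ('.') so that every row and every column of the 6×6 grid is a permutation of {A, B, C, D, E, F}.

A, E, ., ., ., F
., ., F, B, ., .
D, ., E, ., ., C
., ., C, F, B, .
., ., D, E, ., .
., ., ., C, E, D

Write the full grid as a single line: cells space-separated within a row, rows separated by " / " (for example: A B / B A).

A E B D C F / C A F B D E / D B E A F C / E D C F B A / F C D E A B / B F A C E D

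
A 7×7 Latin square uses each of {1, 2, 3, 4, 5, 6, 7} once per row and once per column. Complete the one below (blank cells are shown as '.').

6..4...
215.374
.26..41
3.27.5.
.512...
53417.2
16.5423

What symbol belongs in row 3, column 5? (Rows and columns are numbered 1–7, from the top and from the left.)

(r1,c2): row 1 has {4,6}; column 2 has {1,2,3,5,6}, so it must be 7.
(r1,c3): row 1 has {4,6,7}; column 3 has {1,2,4,5,6}, so it must be 3.
(r1,c6): row 1 has {3,4,6,7}; column 6 has {2,4,5,7}, so it must be 1.
(r1,c7): row 1 has {1,3,4,6,7}; column 7 has {1,2,3,4}, so it must be 5.
(r2,c4): row 2 has {1,2,3,4,5,7}; column 4 has {1,2,4,5,7}, so it must be 6.
(r3,c1): row 3 has {1,2,4,6}; column 1 has {1,2,3,5,6}, so it must be 7.
(r3,c4): row 3 has {1,2,4,6,7}; column 4 has {1,2,4,5,6,7}, so it must be 3.
(r3,c5): row 3 has {1,2,3,4,6,7}; column 5 has {3,4,7}, so it must be 5.

5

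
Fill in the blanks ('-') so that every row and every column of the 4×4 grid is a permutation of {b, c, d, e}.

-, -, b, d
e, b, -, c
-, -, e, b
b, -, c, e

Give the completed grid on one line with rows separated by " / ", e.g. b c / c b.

At row 1, column 1: row 1 has {b,d}; column 1 has {b,e}; that leaves c.
At row 1, column 2: row 1 has {b,c,d}; column 2 has {b}; that leaves e.
At row 2, column 3: row 2 has {b,c,e}; column 3 has {b,c,e}; that leaves d.
At row 3, column 1: row 3 has {b,e}; column 1 has {b,c,e}; that leaves d.
At row 3, column 2: row 3 has {b,d,e}; column 2 has {b,e}; that leaves c.
At row 4, column 2: row 4 has {b,c,e}; column 2 has {b,c,e}; that leaves d.

c e b d / e b d c / d c e b / b d c e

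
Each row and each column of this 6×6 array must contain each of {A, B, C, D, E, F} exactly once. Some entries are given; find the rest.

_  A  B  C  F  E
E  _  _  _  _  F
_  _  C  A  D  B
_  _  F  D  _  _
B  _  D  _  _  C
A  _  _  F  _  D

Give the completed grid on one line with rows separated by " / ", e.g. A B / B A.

D A B C F E / E D A B C F / F E C A D B / C B F D E A / B F D E A C / A C E F B D

row 1 has {A,B,C,E,F}; column 1 has {A,B,E} — only D is left for (r1,c1).
row 2 has {E,F}; column 3 has {B,C,D,F} — only A is left for (r2,c3).
row 2 has {A,E,F}; column 4 has {A,C,D,F} — only B is left for (r2,c4).
row 2 has {A,B,E,F}; column 5 has {D,F} — only C is left for (r2,c5).
row 3 has {A,B,C,D}; column 1 has {A,B,D,E} — only F is left for (r3,c1).
row 3 has {A,B,C,D,F}; column 2 has {A} — only E is left for (r3,c2).
row 4 has {D,F}; column 1 has {A,B,D,E,F} — only C is left for (r4,c1).
row 4 has {C,D,F}; column 2 has {A,E} — only B is left for (r4,c2).
row 4 has {B,C,D,F}; column 6 has {B,C,D,E,F} — only A is left for (r4,c6).
row 5 has {B,C,D}; column 2 has {A,B,E} — only F is left for (r5,c2).
row 5 has {B,C,D,F}; column 4 has {A,B,C,D,F} — only E is left for (r5,c4).
row 5 has {B,C,D,E,F}; column 5 has {C,D,F} — only A is left for (r5,c5).
row 6 has {A,D,F}; column 2 has {A,B,E,F} — only C is left for (r6,c2).
row 6 has {A,C,D,F}; column 3 has {A,B,C,D,F} — only E is left for (r6,c3).
row 6 has {A,C,D,E,F}; column 5 has {A,C,D,F} — only B is left for (r6,c5).
row 2 has {A,B,C,E,F}; column 2 has {A,B,C,E,F} — only D is left for (r2,c2).
row 4 has {A,B,C,D,F}; column 5 has {A,B,C,D,F} — only E is left for (r4,c5).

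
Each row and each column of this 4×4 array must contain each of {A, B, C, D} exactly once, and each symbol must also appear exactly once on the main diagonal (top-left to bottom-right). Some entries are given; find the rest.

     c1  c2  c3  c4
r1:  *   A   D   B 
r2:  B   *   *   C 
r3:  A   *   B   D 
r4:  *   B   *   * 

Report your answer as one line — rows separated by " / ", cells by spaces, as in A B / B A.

(r1,c1) = C
(r2,c2) = D
(r2,c3) = A
(r3,c2) = C
(r4,c1) = D
(r4,c3) = C
(r4,c4) = A

C A D B / B D A C / A C B D / D B C A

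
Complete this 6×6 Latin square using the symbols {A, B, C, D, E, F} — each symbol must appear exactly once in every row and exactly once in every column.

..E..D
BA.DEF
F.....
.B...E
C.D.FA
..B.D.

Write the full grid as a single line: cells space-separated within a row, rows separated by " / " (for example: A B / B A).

A C E F B D / B A C D E F / F D A E C B / D B F C A E / C E D B F A / E F B A D C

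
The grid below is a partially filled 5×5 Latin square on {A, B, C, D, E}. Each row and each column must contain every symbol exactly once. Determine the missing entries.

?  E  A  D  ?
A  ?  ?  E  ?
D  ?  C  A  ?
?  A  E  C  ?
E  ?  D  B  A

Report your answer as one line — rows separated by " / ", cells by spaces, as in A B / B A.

Cell (r2,c3): row 2 has {A,E}; column 3 has {A,C,D,E} → B.
Cell (r3,c2): row 3 has {A,C,D}; column 2 has {A,E} → B.
Cell (r3,c5): row 3 has {A,B,C,D}; column 5 has {A} → E.
Cell (r4,c1): row 4 has {A,C,E}; column 1 has {A,D,E} → B.
Cell (r4,c5): row 4 has {A,B,C,E}; column 5 has {A,E} → D.
Cell (r5,c2): row 5 has {A,B,D,E}; column 2 has {A,B,E} → C.
Cell (r1,c1): row 1 has {A,D,E}; column 1 has {A,B,D,E} → C.
Cell (r1,c5): row 1 has {A,C,D,E}; column 5 has {A,D,E} → B.
Cell (r2,c2): row 2 has {A,B,E}; column 2 has {A,B,C,E} → D.
Cell (r2,c5): row 2 has {A,B,D,E}; column 5 has {A,B,D,E} → C.

C E A D B / A D B E C / D B C A E / B A E C D / E C D B A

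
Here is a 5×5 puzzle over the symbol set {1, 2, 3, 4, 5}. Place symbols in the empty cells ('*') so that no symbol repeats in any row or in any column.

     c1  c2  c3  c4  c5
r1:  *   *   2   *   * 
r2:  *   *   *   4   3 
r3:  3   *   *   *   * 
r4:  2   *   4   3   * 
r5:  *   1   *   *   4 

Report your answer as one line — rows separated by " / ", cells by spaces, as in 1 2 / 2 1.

4 3 2 1 5 / 1 2 5 4 3 / 3 4 1 5 2 / 2 5 4 3 1 / 5 1 3 2 4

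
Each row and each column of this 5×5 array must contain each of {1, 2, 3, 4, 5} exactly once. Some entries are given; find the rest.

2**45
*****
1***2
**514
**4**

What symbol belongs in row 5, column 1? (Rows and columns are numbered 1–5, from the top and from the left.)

5

(r3,c3) = 3
(r3,c4) = 5
(r4,c1) = 3
(r4,c2) = 2
(r5,c1) = 5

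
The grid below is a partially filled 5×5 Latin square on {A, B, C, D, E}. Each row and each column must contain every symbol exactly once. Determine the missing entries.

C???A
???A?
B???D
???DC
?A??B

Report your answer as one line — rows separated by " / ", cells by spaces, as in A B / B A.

C D E B A / D B C A E / B C A E D / A E B D C / E A D C B

At row 2, column 5: row 2 has {A}; column 5 has {A,B,C,D}; that leaves E.
At row 2, column 1: row 2 has {A,E}; column 1 has {B,C}; that leaves D.
At row 5, column 1: row 5 has {A,B}; column 1 has {B,C,D}; that leaves E.
At row 5, column 4: row 5 has {A,B,E}; column 4 has {A,D}; that leaves C.
At row 3, column 4: row 3 has {B,D}; column 4 has {A,C,D}; that leaves E.
At row 4, column 1: row 4 has {C,D}; column 1 has {B,C,D,E}; that leaves A.
At row 5, column 3: row 5 has {A,B,C,E}; column 3 is empty so far; that leaves D.
At row 1, column 4: row 1 has {A,C}; column 4 has {A,C,D,E}; that leaves B.
At row 3, column 2: row 3 has {B,D,E}; column 2 has {A}; that leaves C.
At row 3, column 3: row 3 has {B,C,D,E}; column 3 has {D}; that leaves A.
At row 1, column 3: row 1 has {A,B,C}; column 3 has {A,D}; that leaves E.
At row 2, column 2: row 2 has {A,D,E}; column 2 has {A,C}; that leaves B.
At row 2, column 3: row 2 has {A,B,D,E}; column 3 has {A,D,E}; that leaves C.
At row 4, column 2: row 4 has {A,C,D}; column 2 has {A,B,C}; that leaves E.
At row 4, column 3: row 4 has {A,C,D,E}; column 3 has {A,C,D,E}; that leaves B.
At row 1, column 2: row 1 has {A,B,C,E}; column 2 has {A,B,C,E}; that leaves D.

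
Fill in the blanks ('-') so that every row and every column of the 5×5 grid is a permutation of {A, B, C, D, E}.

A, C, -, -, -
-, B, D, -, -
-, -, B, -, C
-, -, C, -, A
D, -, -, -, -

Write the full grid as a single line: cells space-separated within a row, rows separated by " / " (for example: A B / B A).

A C E B D / C B D A E / E A B D C / B D C E A / D E A C B

row 1 has {A,C}; column 3 has {B,C,D} — only E is left for (r1,c3).
row 2 has {B,D}; column 5 has {A,C} — only E is left for (r2,c5).
row 3 has {B,C}; column 1 has {A,D} — only E is left for (r3,c1).
row 4 has {A,C}; column 1 has {A,D,E} — only B is left for (r4,c1).
row 5 has {D}; column 3 has {B,C,D,E} — only A is left for (r5,c3).
row 5 has {A,D}; column 5 has {A,C,E} — only B is left for (r5,c5).
row 1 has {A,C,E}; column 5 has {A,B,C,E} — only D is left for (r1,c5).
row 2 has {B,D,E}; column 1 has {A,B,D,E} — only C is left for (r2,c1).
row 2 has {B,C,D,E}; column 4 is empty so far — only A is left for (r2,c4).
row 3 has {B,C,E}; column 4 has {A} — only D is left for (r3,c4).
row 4 has {A,B,C}; column 4 has {A,D} — only E is left for (r4,c4).
row 5 has {A,B,D}; column 2 has {B,C} — only E is left for (r5,c2).
row 5 has {A,B,D,E}; column 4 has {A,D,E} — only C is left for (r5,c4).
row 1 has {A,C,D,E}; column 4 has {A,C,D,E} — only B is left for (r1,c4).
row 3 has {B,C,D,E}; column 2 has {B,C,E} — only A is left for (r3,c2).
row 4 has {A,B,C,E}; column 2 has {A,B,C,E} — only D is left for (r4,c2).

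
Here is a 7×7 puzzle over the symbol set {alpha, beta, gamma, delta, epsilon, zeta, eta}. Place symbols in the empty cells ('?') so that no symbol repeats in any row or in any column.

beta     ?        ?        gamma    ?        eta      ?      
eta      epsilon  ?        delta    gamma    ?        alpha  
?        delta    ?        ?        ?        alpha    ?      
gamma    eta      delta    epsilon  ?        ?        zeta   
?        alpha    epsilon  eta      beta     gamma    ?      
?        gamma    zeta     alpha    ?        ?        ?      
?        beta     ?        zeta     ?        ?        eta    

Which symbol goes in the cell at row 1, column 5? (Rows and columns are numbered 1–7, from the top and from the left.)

delta

row 1 has {beta,gamma,eta}; column 2 has {alpha,beta,gamma,delta,epsilon,eta} — only zeta is left for (r1,c2).
row 1 has {beta,gamma,zeta,eta}; column 3 has {delta,epsilon,zeta} — only alpha is left for (r1,c3).
row 2 has {alpha,gamma,delta,epsilon,eta}; column 3 has {alpha,delta,epsilon,zeta} — only beta is left for (r2,c3).
row 2 has {alpha,beta,gamma,delta,epsilon,eta}; column 6 has {alpha,gamma,eta} — only zeta is left for (r2,c6).
row 3 has {alpha,delta}; column 4 has {alpha,gamma,delta,epsilon,zeta,eta} — only beta is left for (r3,c4).
row 4 has {gamma,delta,epsilon,zeta,eta}; column 5 has {beta,gamma} — only alpha is left for (r4,c5).
row 4 has {alpha,gamma,delta,epsilon,zeta,eta}; column 6 has {alpha,gamma,zeta,eta} — only beta is left for (r4,c6).
row 5 has {alpha,beta,gamma,epsilon,eta}; column 7 has {alpha,zeta,eta} — only delta is left for (r5,c7).
row 7 has {beta,zeta,eta}; column 3 has {alpha,beta,delta,epsilon,zeta} — only gamma is left for (r7,c3).
row 1 has {alpha,beta,gamma,zeta,eta}; column 7 has {alpha,delta,zeta,eta} — only epsilon is left for (r1,c7).
row 3 has {alpha,beta,delta}; column 3 has {alpha,beta,gamma,delta,epsilon,zeta} — only eta is left for (r3,c3).
row 3 has {alpha,beta,delta,eta}; column 7 has {alpha,delta,epsilon,zeta,eta} — only gamma is left for (r3,c7).
row 5 has {alpha,beta,gamma,delta,epsilon,eta}; column 1 has {beta,gamma,eta} — only zeta is left for (r5,c1).
row 6 has {alpha,gamma,zeta}; column 7 has {alpha,gamma,delta,epsilon,zeta,eta} — only beta is left for (r6,c7).
row 1 has {alpha,beta,gamma,epsilon,zeta,eta}; column 5 has {alpha,beta,gamma} — only delta is left for (r1,c5).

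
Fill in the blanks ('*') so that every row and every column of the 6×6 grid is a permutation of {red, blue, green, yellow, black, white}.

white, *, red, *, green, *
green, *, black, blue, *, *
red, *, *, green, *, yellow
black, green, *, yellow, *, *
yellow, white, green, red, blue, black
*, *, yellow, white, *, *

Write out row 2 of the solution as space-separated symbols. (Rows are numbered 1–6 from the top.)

Cell (r1,c4): row 1 has {red,green,white}; column 4 has {red,blue,green,yellow,white} → black.
Cell (r1,c6): row 1 has {red,green,black,white}; column 6 has {yellow,black} → blue.
Cell (r6,c1): row 6 has {yellow,white}; column 1 has {red,green,yellow,black,white} → blue.
Cell (r1,c2): row 1 has {red,blue,green,black,white}; column 2 has {green,white} → yellow.
Cell (r2,c2): row 2 has {blue,green,black}; column 2 has {green,yellow,white} → red.
Cell (r2,c6): row 2 has {red,blue,green,black}; column 6 has {blue,yellow,black} → white.
Cell (r4,c6): row 4 has {green,yellow,black}; column 6 has {blue,yellow,black,white} → red.
Cell (r6,c2): row 6 has {blue,yellow,white}; column 2 has {red,green,yellow,white} → black.
Cell (r6,c5): row 6 has {blue,yellow,black,white}; column 5 has {blue,green} → red.
Cell (r6,c6): row 6 has {red,blue,yellow,black,white}; column 6 has {red,blue,yellow,black,white} → green.
Cell (r2,c5): row 2 has {red,blue,green,black,white}; column 5 has {red,blue,green} → yellow.

green red black blue yellow white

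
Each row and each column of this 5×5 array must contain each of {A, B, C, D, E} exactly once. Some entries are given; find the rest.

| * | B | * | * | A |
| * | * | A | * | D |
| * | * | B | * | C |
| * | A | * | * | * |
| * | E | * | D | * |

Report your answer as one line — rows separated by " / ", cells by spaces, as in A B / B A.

D B E C A / B C A E D / E D B A C / C A D B E / A E C D B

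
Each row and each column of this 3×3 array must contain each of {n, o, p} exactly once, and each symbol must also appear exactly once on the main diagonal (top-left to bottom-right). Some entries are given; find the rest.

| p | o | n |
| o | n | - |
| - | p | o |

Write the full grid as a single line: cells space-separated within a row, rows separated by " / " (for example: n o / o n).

p o n / o n p / n p o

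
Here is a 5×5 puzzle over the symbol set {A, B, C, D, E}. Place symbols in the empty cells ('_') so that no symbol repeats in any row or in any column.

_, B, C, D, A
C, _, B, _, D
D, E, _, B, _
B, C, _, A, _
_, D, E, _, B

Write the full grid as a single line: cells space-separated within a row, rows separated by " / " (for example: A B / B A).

E B C D A / C A B E D / D E A B C / B C D A E / A D E C B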